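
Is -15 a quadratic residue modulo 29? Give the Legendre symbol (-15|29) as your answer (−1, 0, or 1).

First reduce: -15 ≡ 14 (mod 29).
Pull out 2: since 29 ≡ 5 (mod 8), (2/29) = -1.
Reciprocity: 7 ≡ 3 and 29 ≡ 1 (mod 4), so (7/29) = +(29/7).
Reduce top mod 7: now compute (1/7).
Reached (1/7) = 1. Collecting the sign flips along the way, the symbol is -1.

-1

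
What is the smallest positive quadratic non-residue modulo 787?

2

(2/787) = −1, so 2 is the smallest positive non-residue mod 787.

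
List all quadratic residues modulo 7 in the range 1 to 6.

Square k = 1,…,3 (k and 7−k give the same square):
1²=1, 2²=4, 3²≡2 (mod 7).
So the quadratic residues mod 7 are {1, 2, 4}.

1 2 4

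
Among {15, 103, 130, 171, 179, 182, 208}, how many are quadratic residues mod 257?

(15/257) = +1 → QR.
(103/257) = -1 → non-residue.
(130/257) = -1 → non-residue.
(171/257) = -1 → non-residue.
(179/257) = -1 → non-residue.
(182/257) = -1 → non-residue.
(208/257) = +1 → QR.
Total quadratic residues among the 7: 2.

2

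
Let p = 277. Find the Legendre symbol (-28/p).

1

Euler's criterion: (-28/277) ≡ 249^138 (mod 277).
249^2 ≡ 230 (mod 277)
249^4 ≡ 270 (mod 277)
249^8 ≡ 49 (mod 277)
249^16 ≡ 185 (mod 277)
249^32 ≡ 154 (mod 277)
249^64 ≡ 171 (mod 277)
249^128 ≡ 156 (mod 277)
249^138 = 249^(128+8+2) ≡ 1 (mod 277).
Result is 1, so (-28/277) = 1.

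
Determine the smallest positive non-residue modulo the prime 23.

5

(2/23) = +1, so 2 is a residue.
(3/23) = +1, so 3 is a residue.
(4/23) = +1, so 4 is a residue.
(5/23) = −1, so 5 is the smallest positive non-residue mod 23.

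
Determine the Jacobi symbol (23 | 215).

Reciprocity: 23 ≡ 3 and 215 ≡ 3 (mod 4), so (23/215) = −(215/23).
Reduce top mod 23: now compute (8/23).
Pull out 2^3: since 23 ≡ 7 (mod 8), (2/23) = +1, so (2/23)^3 = +1.
Reached (1/23) = 1. Collecting the sign flips along the way, the symbol is -1.

-1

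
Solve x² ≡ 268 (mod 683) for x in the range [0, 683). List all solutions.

Since 683 ≡ 3 (mod 4), a square root of 268 is 268^((683+1)/4) = 268^171 mod 683.
Repeated squaring: 268^2≡109, 268^4≡270, 268^8≡502, 268^16≡660, 268^32≡529, 268^64≡494, 268^128≡205 (mod 683).
268^171 = 268^(128+32+8+2+1) ≡ 591 (mod 683).
Check: 591² = 349281 ≡ 268 (mod 683). The two roots are 92 and 591.

92, 591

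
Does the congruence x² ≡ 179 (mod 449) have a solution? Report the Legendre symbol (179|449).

-1

Euler's criterion: (179/449) ≡ 179^224 (mod 449).
179^2 ≡ 162 (mod 449)
179^4 ≡ 202 (mod 449)
179^8 ≡ 394 (mod 449)
179^16 ≡ 331 (mod 449)
179^32 ≡ 5 (mod 449)
179^64 ≡ 25 (mod 449)
179^128 ≡ 176 (mod 449)
179^224 = 179^(128+64+32) ≡ 448 (mod 449).
Result is 448 ≡ −1, so (179/449) = −1.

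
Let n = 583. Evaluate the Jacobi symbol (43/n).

-1

Reciprocity: 43 ≡ 3 and 583 ≡ 3 (mod 4), so (43/583) = −(583/43).
Reduce top mod 43: now compute (24/43).
Pull out 2^3: since 43 ≡ 3 (mod 8), (2/43) = -1, so (2/43)^3 = -1.
Reciprocity: 3 ≡ 3 and 43 ≡ 3 (mod 4), so (3/43) = −(43/3).
Reduce top mod 3: now compute (1/3).
Reached (1/3) = 1. Collecting the sign flips along the way, the symbol is -1.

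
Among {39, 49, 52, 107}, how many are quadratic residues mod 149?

3

(39/149) = +1 → QR.
(49/149) = +1 → QR.
(52/149) = -1 → non-residue.
(107/149) = +1 → QR.
Total quadratic residues among the 4: 3.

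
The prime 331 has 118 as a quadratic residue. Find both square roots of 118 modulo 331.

117, 214

Since 331 ≡ 3 (mod 4), a square root of 118 is 118^((331+1)/4) = 118^83 mod 331.
Repeated squaring: 118^2≡22, 118^4≡153, 118^8≡239, 118^16≡189, 118^32≡304, 118^64≡67 (mod 331).
118^83 = 118^(64+16+2+1) ≡ 214 (mod 331).
Check: 214² = 45796 ≡ 118 (mod 331). The two roots are 117 and 214.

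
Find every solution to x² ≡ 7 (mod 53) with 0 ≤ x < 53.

53 ≡ 1 (mod 4), so we find a root by search.
Trying successive values, 22² = 484 ≡ 7 (mod 53). The other root is 53 − 22 = 31.

22, 31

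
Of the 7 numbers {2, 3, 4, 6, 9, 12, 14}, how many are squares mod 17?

(2/17) = +1 → QR.
(3/17) = -1 → non-residue.
(4/17) = +1 → QR.
(6/17) = -1 → non-residue.
(9/17) = +1 → QR.
(12/17) = -1 → non-residue.
(14/17) = -1 → non-residue.
Total quadratic residues among the 7: 3.

3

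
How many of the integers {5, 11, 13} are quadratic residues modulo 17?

(5/17) = -1 → non-residue.
(11/17) = -1 → non-residue.
(13/17) = +1 → QR.
Total quadratic residues among the 3: 1.

1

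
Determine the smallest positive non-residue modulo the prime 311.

(2/311) = +1, so 2 is a residue.
(3/311) = +1, so 3 is a residue.
(4/311) = +1, so 4 is a residue.
(5/311) = +1, so 5 is a residue.
(6/311) = +1, so 6 is a residue.
(7/311) = +1, so 7 is a residue.
(8/311) = +1, so 8 is a residue.
(9/311) = +1, so 9 is a residue.
(10/311) = +1, so 10 is a residue.
(11/311) = −1, so 11 is the smallest positive non-residue mod 311.

11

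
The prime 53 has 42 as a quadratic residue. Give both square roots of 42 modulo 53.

25, 28

53 ≡ 1 (mod 4), so we find a root by search.
Trying successive values, 25² = 625 ≡ 42 (mod 53). The other root is 53 − 25 = 28.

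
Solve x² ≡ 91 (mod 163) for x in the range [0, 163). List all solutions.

55, 108

Since 163 ≡ 3 (mod 4), a square root of 91 is 91^((163+1)/4) = 91^41 mod 163.
Repeated squaring: 91^2≡131, 91^4≡46, 91^8≡160, 91^16≡9, 91^32≡81 (mod 163).
91^41 = 91^(32+8+1) ≡ 55 (mod 163).
Check: 55² = 3025 ≡ 91 (mod 163). The two roots are 55 and 108.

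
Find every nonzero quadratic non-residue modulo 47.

Square k = 1,…,23 (k and 47−k give the same square):
1²=1, 2²=4, 3²=9, 4²=16, 5²=25, 6²=36, 7²≡2, 8²≡17, 9²≡34, 10²≡6, 11²≡27, 12²≡3, 13²≡28, 14²≡8, 15²≡37, 16²≡21, 17²≡7, 18²≡42, 19²≡32, 20²≡24, 21²≡18, 22²≡14, 23²≡12 (mod 47).
The residues are {1, 2, 3, 4, 6, 7, 8, 9, 12, 14, 16, 17, 18, 21, 24, 25, 27, 28, 32, 34, 36, 37, 42}; the non-residues are the remaining 23 nonzero classes.

5,10,11,13,15,19,20,22,23,26,29,30,31,33,35,38,39,40,41,43,44,45,46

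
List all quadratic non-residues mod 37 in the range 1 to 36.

Square k = 1,…,18 (k and 37−k give the same square):
1²=1, 2²=4, 3²=9, 4²=16, 5²=25, 6²=36, 7²≡12, 8²≡27, 9²≡7, 10²≡26, 11²≡10, 12²≡33, 13²≡21, 14²≡11, 15²≡3, 16²≡34, 17²≡30, 18²≡28 (mod 37).
The residues are {1, 3, 4, 7, 9, 10, 11, 12, 16, 21, 25, 26, 27, 28, 30, 33, 34, 36}; the non-residues are the remaining 18 nonzero classes.

2,5,6,8,13,14,15,17,18,19,20,22,23,24,29,31,32,35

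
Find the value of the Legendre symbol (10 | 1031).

Pull out 2: since 1031 ≡ 7 (mod 8), (2/1031) = +1.
Reciprocity: 5 ≡ 1 and 1031 ≡ 3 (mod 4), so (5/1031) = +(1031/5).
Reduce top mod 5: now compute (1/5).
Reached (1/5) = 1. Collecting the sign flips along the way, the symbol is +1.

1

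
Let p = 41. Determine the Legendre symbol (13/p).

-1

Euler's criterion: (13/41) ≡ 13^20 (mod 41).
13^2 ≡ 5 (mod 41)
13^4 ≡ 25 (mod 41)
13^8 ≡ 10 (mod 41)
13^16 ≡ 18 (mod 41)
13^20 = 13^(16+4) ≡ 40 (mod 41).
Result is 40 ≡ −1, so (13/41) = −1.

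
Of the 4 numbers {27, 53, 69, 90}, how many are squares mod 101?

(27/101) = -1 → non-residue.
(53/101) = -1 → non-residue.
(69/101) = -1 → non-residue.
(90/101) = -1 → non-residue.
Total quadratic residues among the 4: 0.

0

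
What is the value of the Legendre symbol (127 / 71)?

First reduce: 127 ≡ 56 (mod 71).
Pull out 2^3: since 71 ≡ 7 (mod 8), (2/71) = +1, so (2/71)^3 = +1.
Reciprocity: 7 ≡ 3 and 71 ≡ 3 (mod 4), so (7/71) = −(71/7).
Reduce top mod 7: now compute (1/7).
Reached (1/7) = 1. Collecting the sign flips along the way, the symbol is -1.

-1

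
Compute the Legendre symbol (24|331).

Pull out 2^3: since 331 ≡ 3 (mod 8), (2/331) = -1, so (2/331)^3 = -1.
Reciprocity: 3 ≡ 3 and 331 ≡ 3 (mod 4), so (3/331) = −(331/3).
Reduce top mod 3: now compute (1/3).
Reached (1/3) = 1. Collecting the sign flips along the way, the symbol is +1.

1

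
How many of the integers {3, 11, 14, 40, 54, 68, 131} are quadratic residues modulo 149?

(3/149) = -1 → non-residue.
(11/149) = -1 → non-residue.
(14/149) = -1 → non-residue.
(40/149) = -1 → non-residue.
(54/149) = +1 → QR.
(68/149) = +1 → QR.
(131/149) = -1 → non-residue.
Total quadratic residues among the 7: 2.

2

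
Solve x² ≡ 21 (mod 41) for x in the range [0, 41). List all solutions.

12, 29

41 ≡ 1 (mod 4), so we find a root by search.
Trying successive values, 12² = 144 ≡ 21 (mod 41). The other root is 41 − 12 = 29.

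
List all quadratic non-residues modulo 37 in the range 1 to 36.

2, 5, 6, 8, 13, 14, 15, 17, 18, 19, 20, 22, 23, 24, 29, 31, 32, 35

Square k = 1,…,18 (k and 37−k give the same square):
1²=1, 2²=4, 3²=9, 4²=16, 5²=25, 6²=36, 7²≡12, 8²≡27, 9²≡7, 10²≡26, 11²≡10, 12²≡33, 13²≡21, 14²≡11, 15²≡3, 16²≡34, 17²≡30, 18²≡28 (mod 37).
The residues are {1, 3, 4, 7, 9, 10, 11, 12, 16, 21, 25, 26, 27, 28, 30, 33, 34, 36}; the non-residues are the remaining 18 nonzero classes.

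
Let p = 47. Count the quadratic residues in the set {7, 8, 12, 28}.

4

(7/47) = +1 → QR.
(8/47) = +1 → QR.
(12/47) = +1 → QR.
(28/47) = +1 → QR.
Total quadratic residues among the 4: 4.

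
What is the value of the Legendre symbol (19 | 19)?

First reduce: 19 ≡ 0 (mod 19).
Top reduces to 0: gcd > 1, so the symbol is 0.

0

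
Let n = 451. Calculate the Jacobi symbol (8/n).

Pull out 2^3: since 451 ≡ 3 (mod 8), (2/451) = -1, so (2/451)^3 = -1.
Reached (1/451) = 1. Collecting the sign flips along the way, the symbol is -1.

-1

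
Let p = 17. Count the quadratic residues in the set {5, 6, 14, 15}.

(5/17) = -1 → non-residue.
(6/17) = -1 → non-residue.
(14/17) = -1 → non-residue.
(15/17) = +1 → QR.
Total quadratic residues among the 4: 1.

1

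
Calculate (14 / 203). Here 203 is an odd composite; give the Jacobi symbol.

0

Pull out 2: since 203 ≡ 3 (mod 8), (2/203) = -1.
Reciprocity: 7 ≡ 3 and 203 ≡ 3 (mod 4), so (7/203) = −(203/7).
Reduce top mod 7: now compute (0/7).
Top reduces to 0: gcd > 1, so the symbol is 0.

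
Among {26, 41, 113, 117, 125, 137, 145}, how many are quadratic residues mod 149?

4

(26/149) = +1 → QR.
(41/149) = -1 → non-residue.
(113/149) = +1 → QR.
(117/149) = -1 → non-residue.
(125/149) = +1 → QR.
(137/149) = -1 → non-residue.
(145/149) = +1 → QR.
Total quadratic residues among the 7: 4.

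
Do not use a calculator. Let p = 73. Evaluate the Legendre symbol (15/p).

-1

Reciprocity: 15 ≡ 3 and 73 ≡ 1 (mod 4), so (15/73) = +(73/15).
Reduce top mod 15: now compute (13/15).
Reciprocity: 13 ≡ 1 and 15 ≡ 3 (mod 4), so (13/15) = +(15/13).
Reduce top mod 13: now compute (2/13).
Pull out 2: since 13 ≡ 5 (mod 8), (2/13) = -1.
Reached (1/13) = 1. Collecting the sign flips along the way, the symbol is -1.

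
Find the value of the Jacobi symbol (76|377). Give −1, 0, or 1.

Pull out 2^2: since 377 ≡ 1 (mod 8), (2/377) = +1, so (2/377)^2 = +1.
Reciprocity: 19 ≡ 3 and 377 ≡ 1 (mod 4), so (19/377) = +(377/19).
Reduce top mod 19: now compute (16/19).
Pull out 2^4: since 19 ≡ 3 (mod 8), (2/19) = -1, so (2/19)^4 = +1.
Reached (1/19) = 1. Collecting the sign flips along the way, the symbol is +1.

1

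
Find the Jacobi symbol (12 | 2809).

1

Pull out 2^2: since 2809 ≡ 1 (mod 8), (2/2809) = +1, so (2/2809)^2 = +1.
Reciprocity: 3 ≡ 3 and 2809 ≡ 1 (mod 4), so (3/2809) = +(2809/3).
Reduce top mod 3: now compute (1/3).
Reached (1/3) = 1. Collecting the sign flips along the way, the symbol is +1.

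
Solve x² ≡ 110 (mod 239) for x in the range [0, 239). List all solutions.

50, 189

Since 239 ≡ 3 (mod 4), a square root of 110 is 110^((239+1)/4) = 110^60 mod 239.
Repeated squaring: 110^2≡150, 110^4≡34, 110^8≡200, 110^16≡87, 110^32≡160 (mod 239).
110^60 = 110^(32+16+8+4) ≡ 50 (mod 239).
Check: 50² = 2500 ≡ 110 (mod 239). The two roots are 50 and 189.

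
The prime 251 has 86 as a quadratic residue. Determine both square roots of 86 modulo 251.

60, 191

Since 251 ≡ 3 (mod 4), a square root of 86 is 86^((251+1)/4) = 86^63 mod 251.
Repeated squaring: 86^2≡117, 86^4≡135, 86^8≡153, 86^16≡66, 86^32≡89 (mod 251).
86^63 = 86^(32+16+8+4+2+1) ≡ 60 (mod 251).
Check: 60² = 3600 ≡ 86 (mod 251). The two roots are 60 and 191.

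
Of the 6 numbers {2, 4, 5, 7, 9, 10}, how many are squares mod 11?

3

(2/11) = -1 → non-residue.
(4/11) = +1 → QR.
(5/11) = +1 → QR.
(7/11) = -1 → non-residue.
(9/11) = +1 → QR.
(10/11) = -1 → non-residue.
Total quadratic residues among the 6: 3.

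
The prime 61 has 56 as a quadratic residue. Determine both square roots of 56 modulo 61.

19, 42

61 ≡ 1 (mod 4), so we find a root by search.
Trying successive values, 19² = 361 ≡ 56 (mod 61). The other root is 61 − 19 = 42.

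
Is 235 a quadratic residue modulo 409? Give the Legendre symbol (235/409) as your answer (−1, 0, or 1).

-1

Euler's criterion: (235/409) ≡ 235^204 (mod 409).
235^2 ≡ 10 (mod 409)
235^4 ≡ 100 (mod 409)
235^8 ≡ 184 (mod 409)
235^16 ≡ 318 (mod 409)
235^32 ≡ 101 (mod 409)
235^64 ≡ 385 (mod 409)
235^128 ≡ 167 (mod 409)
235^204 = 235^(128+64+8+4) ≡ 408 (mod 409).
Result is 408 ≡ −1, so (235/409) = −1.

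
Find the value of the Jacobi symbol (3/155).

Reciprocity: 3 ≡ 3 and 155 ≡ 3 (mod 4), so (3/155) = −(155/3).
Reduce top mod 3: now compute (2/3).
Pull out 2: since 3 ≡ 3 (mod 8), (2/3) = -1.
Reached (1/3) = 1. Collecting the sign flips along the way, the symbol is +1.

1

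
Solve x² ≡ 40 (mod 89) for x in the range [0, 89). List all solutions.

29, 60

89 ≡ 1 (mod 4), so we find a root by search.
Trying successive values, 29² = 841 ≡ 40 (mod 89). The other root is 89 − 29 = 60.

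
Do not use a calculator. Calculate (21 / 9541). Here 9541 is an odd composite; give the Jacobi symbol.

0

Reciprocity: 21 ≡ 1 and 9541 ≡ 1 (mod 4), so (21/9541) = +(9541/21).
Reduce top mod 21: now compute (7/21).
Reciprocity: 7 ≡ 3 and 21 ≡ 1 (mod 4), so (7/21) = +(21/7).
Reduce top mod 7: now compute (0/7).
Top reduces to 0: gcd > 1, so the symbol is 0.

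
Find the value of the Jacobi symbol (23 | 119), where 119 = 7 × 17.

-1

Reciprocity: 23 ≡ 3 and 119 ≡ 3 (mod 4), so (23/119) = −(119/23).
Reduce top mod 23: now compute (4/23).
Pull out 2^2: since 23 ≡ 7 (mod 8), (2/23) = +1, so (2/23)^2 = +1.
Reached (1/23) = 1. Collecting the sign flips along the way, the symbol is -1.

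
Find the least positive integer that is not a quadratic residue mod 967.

3

(2/967) = +1, so 2 is a residue.
(3/967) = −1, so 3 is the smallest positive non-residue mod 967.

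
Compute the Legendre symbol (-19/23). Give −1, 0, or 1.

Euler's criterion: (-19/23) ≡ 4^11 (mod 23).
4^2 ≡ 16 (mod 23)
4^4 ≡ 3 (mod 23)
4^8 ≡ 9 (mod 23)
4^11 = 4^(8+2+1) ≡ 1 (mod 23).
Result is 1, so (-19/23) = 1.

1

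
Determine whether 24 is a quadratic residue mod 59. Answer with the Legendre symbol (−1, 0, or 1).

-1

Euler's criterion: (24/59) ≡ 24^29 (mod 59).
24^2 ≡ 45 (mod 59)
24^4 ≡ 19 (mod 59)
24^8 ≡ 7 (mod 59)
24^16 ≡ 49 (mod 59)
24^29 = 24^(16+8+4+1) ≡ 58 (mod 59).
Result is 58 ≡ −1, so (24/59) = −1.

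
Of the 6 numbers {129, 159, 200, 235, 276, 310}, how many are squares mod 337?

3

(129/337) = +1 → QR.
(159/337) = -1 → non-residue.
(200/337) = +1 → QR.
(235/337) = -1 → non-residue.
(276/337) = -1 → non-residue.
(310/337) = +1 → QR.
Total quadratic residues among the 6: 3.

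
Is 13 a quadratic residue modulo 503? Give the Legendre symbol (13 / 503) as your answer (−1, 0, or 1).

Reciprocity: 13 ≡ 1 and 503 ≡ 3 (mod 4), so (13/503) = +(503/13).
Reduce top mod 13: now compute (9/13).
Reciprocity: 9 ≡ 1 and 13 ≡ 1 (mod 4), so (9/13) = +(13/9).
Reduce top mod 9: now compute (4/9).
Pull out 2^2: since 9 ≡ 1 (mod 8), (2/9) = +1, so (2/9)^2 = +1.
Reached (1/9) = 1. Collecting the sign flips along the way, the symbol is +1.

1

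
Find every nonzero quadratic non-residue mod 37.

Square k = 1,…,18 (k and 37−k give the same square):
1²=1, 2²=4, 3²=9, 4²=16, 5²=25, 6²=36, 7²≡12, 8²≡27, 9²≡7, 10²≡26, 11²≡10, 12²≡33, 13²≡21, 14²≡11, 15²≡3, 16²≡34, 17²≡30, 18²≡28 (mod 37).
The residues are {1, 3, 4, 7, 9, 10, 11, 12, 16, 21, 25, 26, 27, 28, 30, 33, 34, 36}; the non-residues are the remaining 18 nonzero classes.

2, 5, 6, 8, 13, 14, 15, 17, 18, 19, 20, 22, 23, 24, 29, 31, 32, 35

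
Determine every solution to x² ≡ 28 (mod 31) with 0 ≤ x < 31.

11, 20

Since 31 ≡ 3 (mod 4), a square root of 28 is 28^((31+1)/4) = 28^8 mod 31.
Repeated squaring: 28^2≡9, 28^4≡19, 28^8≡20 (mod 31).
28^8 = 28^(8) ≡ 20 (mod 31).
Check: 20² = 400 ≡ 28 (mod 31). The two roots are 11 and 20.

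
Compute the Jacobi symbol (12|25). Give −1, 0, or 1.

1

Pull out 2^2: since 25 ≡ 1 (mod 8), (2/25) = +1, so (2/25)^2 = +1.
Reciprocity: 3 ≡ 3 and 25 ≡ 1 (mod 4), so (3/25) = +(25/3).
Reduce top mod 3: now compute (1/3).
Reached (1/3) = 1. Collecting the sign flips along the way, the symbol is +1.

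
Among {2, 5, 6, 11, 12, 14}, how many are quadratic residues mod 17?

(2/17) = +1 → QR.
(5/17) = -1 → non-residue.
(6/17) = -1 → non-residue.
(11/17) = -1 → non-residue.
(12/17) = -1 → non-residue.
(14/17) = -1 → non-residue.
Total quadratic residues among the 6: 1.

1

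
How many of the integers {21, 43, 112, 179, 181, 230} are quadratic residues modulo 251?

(21/251) = +1 → QR.
(43/251) = -1 → non-residue.
(112/251) = +1 → QR.
(179/251) = +1 → QR.
(181/251) = +1 → QR.
(230/251) = -1 → non-residue.
Total quadratic residues among the 6: 4.

4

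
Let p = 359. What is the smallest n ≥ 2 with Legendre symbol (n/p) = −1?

(2/359) = +1, so 2 is a residue.
(3/359) = +1, so 3 is a residue.
(4/359) = +1, so 4 is a residue.
(5/359) = +1, so 5 is a residue.
(6/359) = +1, so 6 is a residue.
(7/359) = −1, so 7 is the smallest positive non-residue mod 359.

7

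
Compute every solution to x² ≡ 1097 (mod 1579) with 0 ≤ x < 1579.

Since 1579 ≡ 3 (mod 4), a square root of 1097 is 1097^((1579+1)/4) = 1097^395 mod 1579.
Repeated squaring: 1097^2≡211, 1097^4≡309, 1097^8≡741, 1097^16≡1168, 1097^32≡1547, 1097^64≡1024, 1097^128≡120, 1097^256≡189 (mod 1579).
1097^395 = 1097^(256+128+8+2+1) ≡ 763 (mod 1579).
Check: 763² = 582169 ≡ 1097 (mod 1579). The two roots are 763 and 816.

763, 816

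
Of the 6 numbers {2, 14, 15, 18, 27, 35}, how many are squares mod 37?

(2/37) = -1 → non-residue.
(14/37) = -1 → non-residue.
(15/37) = -1 → non-residue.
(18/37) = -1 → non-residue.
(27/37) = +1 → QR.
(35/37) = -1 → non-residue.
Total quadratic residues among the 6: 1.

1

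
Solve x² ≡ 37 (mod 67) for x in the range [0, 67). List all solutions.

Since 67 ≡ 3 (mod 4), a square root of 37 is 37^((67+1)/4) = 37^17 mod 67.
Repeated squaring: 37^2≡29, 37^4≡37, 37^8≡29, 37^16≡37 (mod 67).
37^17 = 37^(16+1) ≡ 29 (mod 67).
Check: 29² = 841 ≡ 37 (mod 67). The two roots are 29 and 38.

29, 38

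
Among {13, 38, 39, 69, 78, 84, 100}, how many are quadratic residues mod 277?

(13/277) = +1 → QR.
(38/277) = -1 → non-residue.
(39/277) = +1 → QR.
(69/277) = +1 → QR.
(78/277) = -1 → non-residue.
(84/277) = +1 → QR.
(100/277) = +1 → QR.
Total quadratic residues among the 7: 5.

5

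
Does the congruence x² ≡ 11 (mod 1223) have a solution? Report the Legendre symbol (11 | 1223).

1

Reciprocity: 11 ≡ 3 and 1223 ≡ 3 (mod 4), so (11/1223) = −(1223/11).
Reduce top mod 11: now compute (2/11).
Pull out 2: since 11 ≡ 3 (mod 8), (2/11) = -1.
Reached (1/11) = 1. Collecting the sign flips along the way, the symbol is +1.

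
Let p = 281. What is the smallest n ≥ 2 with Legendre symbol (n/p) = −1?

(2/281) = +1, so 2 is a residue.
(3/281) = −1, so 3 is the smallest positive non-residue mod 281.

3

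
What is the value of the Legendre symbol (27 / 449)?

Reciprocity: 27 ≡ 3 and 449 ≡ 1 (mod 4), so (27/449) = +(449/27).
Reduce top mod 27: now compute (17/27).
Reciprocity: 17 ≡ 1 and 27 ≡ 3 (mod 4), so (17/27) = +(27/17).
Reduce top mod 17: now compute (10/17).
Pull out 2: since 17 ≡ 1 (mod 8), (2/17) = +1.
Reciprocity: 5 ≡ 1 and 17 ≡ 1 (mod 4), so (5/17) = +(17/5).
Reduce top mod 5: now compute (2/5).
Pull out 2: since 5 ≡ 5 (mod 8), (2/5) = -1.
Reached (1/5) = 1. Collecting the sign flips along the way, the symbol is -1.

-1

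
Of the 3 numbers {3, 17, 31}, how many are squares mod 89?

(3/89) = -1 → non-residue.
(17/89) = +1 → QR.
(31/89) = -1 → non-residue.
Total quadratic residues among the 3: 1.

1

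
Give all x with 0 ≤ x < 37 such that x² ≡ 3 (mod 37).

15, 22

37 ≡ 1 (mod 4), so we find a root by search.
Trying successive values, 15² = 225 ≡ 3 (mod 37). The other root is 37 − 15 = 22.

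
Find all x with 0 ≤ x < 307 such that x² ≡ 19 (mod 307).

Since 307 ≡ 3 (mod 4), a square root of 19 is 19^((307+1)/4) = 19^77 mod 307.
Repeated squaring: 19^2≡54, 19^4≡153, 19^8≡77, 19^16≡96, 19^32≡6, 19^64≡36 (mod 307).
19^77 = 19^(64+8+4+1) ≡ 68 (mod 307).
Check: 68² = 4624 ≡ 19 (mod 307). The two roots are 68 and 239.

68, 239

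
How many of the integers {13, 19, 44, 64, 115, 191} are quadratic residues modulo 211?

(13/211) = +1 → QR.
(19/211) = +1 → QR.
(44/211) = +1 → QR.
(64/211) = +1 → QR.
(115/211) = -1 → non-residue.
(191/211) = -1 → non-residue.
Total quadratic residues among the 6: 4.

4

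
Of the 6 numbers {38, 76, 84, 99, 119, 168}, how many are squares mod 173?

3

(38/173) = +1 → QR.
(76/173) = -1 → non-residue.
(84/173) = +1 → QR.
(99/173) = -1 → non-residue.
(119/173) = +1 → QR.
(168/173) = -1 → non-residue.
Total quadratic residues among the 6: 3.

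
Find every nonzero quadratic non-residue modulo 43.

2,3,5,7,8,12,18,19,20,22,26,27,28,29,30,32,33,34,37,39,42

Square k = 1,…,21 (k and 43−k give the same square):
1²=1, 2²=4, 3²=9, 4²=16, 5²=25, 6²=36, 7²≡6, 8²≡21, 9²≡38, 10²≡14, 11²≡35, 12²≡15, 13²≡40, 14²≡24, 15²≡10, 16²≡41, 17²≡31, 18²≡23, 19²≡17, 20²≡13, 21²≡11 (mod 43).
The residues are {1, 4, 6, 9, 10, 11, 13, 14, 15, 16, 17, 21, 23, 24, 25, 31, 35, 36, 38, 40, 41}; the non-residues are the remaining 21 nonzero classes.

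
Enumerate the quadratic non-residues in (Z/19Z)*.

2,3,8,10,12,13,14,15,18

Square k = 1,…,9 (k and 19−k give the same square):
1²=1, 2²=4, 3²=9, 4²=16, 5²≡6, 6²≡17, 7²≡11, 8²≡7, 9²≡5 (mod 19).
The residues are {1, 4, 5, 6, 7, 9, 11, 16, 17}; the non-residues are the remaining 9 nonzero classes.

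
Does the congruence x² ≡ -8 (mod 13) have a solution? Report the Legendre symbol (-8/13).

Euler's criterion: (-8/13) ≡ 5^6 (mod 13).
5^2 ≡ 12 (mod 13)
5^4 ≡ 1 (mod 13)
5^6 = 5^(4+2) ≡ 12 (mod 13).
Result is 12 ≡ −1, so (-8/13) = −1.

-1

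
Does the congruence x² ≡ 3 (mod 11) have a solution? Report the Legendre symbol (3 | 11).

Euler's criterion: (3/11) ≡ 3^5 (mod 11).
3^2 ≡ 9 (mod 11)
3^4 ≡ 4 (mod 11)
3^5 = 3^(4+1) ≡ 1 (mod 11).
Result is 1, so (3/11) = 1.

1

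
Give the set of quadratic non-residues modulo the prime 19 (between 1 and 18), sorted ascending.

Square k = 1,…,9 (k and 19−k give the same square):
1²=1, 2²=4, 3²=9, 4²=16, 5²≡6, 6²≡17, 7²≡11, 8²≡7, 9²≡5 (mod 19).
The residues are {1, 4, 5, 6, 7, 9, 11, 16, 17}; the non-residues are the remaining 9 nonzero classes.

2,3,8,10,12,13,14,15,18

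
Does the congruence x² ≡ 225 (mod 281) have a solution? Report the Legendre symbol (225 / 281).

1

Euler's criterion: (225/281) ≡ 225^140 (mod 281).
225^2 ≡ 45 (mod 281)
225^4 ≡ 58 (mod 281)
225^8 ≡ 273 (mod 281)
225^16 ≡ 64 (mod 281)
225^32 ≡ 162 (mod 281)
225^64 ≡ 111 (mod 281)
225^128 ≡ 238 (mod 281)
225^140 = 225^(128+8+4) ≡ 1 (mod 281).
Result is 1, so (225/281) = 1.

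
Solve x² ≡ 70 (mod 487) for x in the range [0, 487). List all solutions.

94, 393

Since 487 ≡ 3 (mod 4), a square root of 70 is 70^((487+1)/4) = 70^122 mod 487.
Repeated squaring: 70^2≡30, 70^4≡413, 70^8≡119, 70^16≡38, 70^32≡470, 70^64≡289 (mod 487).
70^122 = 70^(64+32+16+8+2) ≡ 393 (mod 487).
Check: 393² = 154449 ≡ 70 (mod 487). The two roots are 94 and 393.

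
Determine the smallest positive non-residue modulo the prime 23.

5

(2/23) = +1, so 2 is a residue.
(3/23) = +1, so 3 is a residue.
(4/23) = +1, so 4 is a residue.
(5/23) = −1, so 5 is the smallest positive non-residue mod 23.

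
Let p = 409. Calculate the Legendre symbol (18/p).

1

Pull out 2: since 409 ≡ 1 (mod 8), (2/409) = +1.
Reciprocity: 9 ≡ 1 and 409 ≡ 1 (mod 4), so (9/409) = +(409/9).
Reduce top mod 9: now compute (4/9).
Pull out 2^2: since 9 ≡ 1 (mod 8), (2/9) = +1, so (2/9)^2 = +1.
Reached (1/9) = 1. Collecting the sign flips along the way, the symbol is +1.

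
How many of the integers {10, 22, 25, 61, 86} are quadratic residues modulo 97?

(10/97) = -1 → non-residue.
(22/97) = +1 → QR.
(25/97) = +1 → QR.
(61/97) = +1 → QR.
(86/97) = +1 → QR.
Total quadratic residues among the 5: 4.

4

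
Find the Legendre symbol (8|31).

Euler's criterion: (8/31) ≡ 8^15 (mod 31).
8^2 ≡ 2 (mod 31)
8^4 ≡ 4 (mod 31)
8^8 ≡ 16 (mod 31)
8^15 = 8^(8+4+2+1) ≡ 1 (mod 31).
Result is 1, so (8/31) = 1.

1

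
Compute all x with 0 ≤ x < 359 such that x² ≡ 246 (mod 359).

Since 359 ≡ 3 (mod 4), a square root of 246 is 246^((359+1)/4) = 246^90 mod 359.
Repeated squaring: 246^2≡204, 246^4≡331, 246^8≡66, 246^16≡48, 246^32≡150, 246^64≡242 (mod 359).
246^90 = 246^(64+16+8+2) ≡ 192 (mod 359).
Check: 192² = 36864 ≡ 246 (mod 359). The two roots are 167 and 192.

167, 192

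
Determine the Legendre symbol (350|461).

1

Pull out 2: since 461 ≡ 5 (mod 8), (2/461) = -1.
Reciprocity: 175 ≡ 3 and 461 ≡ 1 (mod 4), so (175/461) = +(461/175).
Reduce top mod 175: now compute (111/175).
Reciprocity: 111 ≡ 3 and 175 ≡ 3 (mod 4), so (111/175) = −(175/111).
Reduce top mod 111: now compute (64/111).
Pull out 2^6: since 111 ≡ 7 (mod 8), (2/111) = +1, so (2/111)^6 = +1.
Reached (1/111) = 1. Collecting the sign flips along the way, the symbol is +1.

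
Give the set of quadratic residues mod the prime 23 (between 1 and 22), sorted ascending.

1,2,3,4,6,8,9,12,13,16,18

Square k = 1,…,11 (k and 23−k give the same square):
1²=1, 2²=4, 3²=9, 4²=16, 5²≡2, 6²≡13, 7²≡3, 8²≡18, 9²≡12, 10²≡8, 11²≡6 (mod 23).
So the quadratic residues mod 23 are {1, 2, 3, 4, 6, 8, 9, 12, 13, 16, 18}.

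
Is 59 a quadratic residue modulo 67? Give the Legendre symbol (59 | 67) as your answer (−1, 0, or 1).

Reciprocity: 59 ≡ 3 and 67 ≡ 3 (mod 4), so (59/67) = −(67/59).
Reduce top mod 59: now compute (8/59).
Pull out 2^3: since 59 ≡ 3 (mod 8), (2/59) = -1, so (2/59)^3 = -1.
Reached (1/59) = 1. Collecting the sign flips along the way, the symbol is +1.

1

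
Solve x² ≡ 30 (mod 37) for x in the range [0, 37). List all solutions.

37 ≡ 1 (mod 4), so we find a root by search.
Trying successive values, 17² = 289 ≡ 30 (mod 37). The other root is 37 − 17 = 20.

17, 20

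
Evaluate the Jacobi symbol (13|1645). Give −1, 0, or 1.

Reciprocity: 13 ≡ 1 and 1645 ≡ 1 (mod 4), so (13/1645) = +(1645/13).
Reduce top mod 13: now compute (7/13).
Reciprocity: 7 ≡ 3 and 13 ≡ 1 (mod 4), so (7/13) = +(13/7).
Reduce top mod 7: now compute (6/7).
Pull out 2: since 7 ≡ 7 (mod 8), (2/7) = +1.
Reciprocity: 3 ≡ 3 and 7 ≡ 3 (mod 4), so (3/7) = −(7/3).
Reduce top mod 3: now compute (1/3).
Reached (1/3) = 1. Collecting the sign flips along the way, the symbol is -1.

-1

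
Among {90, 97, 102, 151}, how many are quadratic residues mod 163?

(90/163) = +1 → QR.
(97/163) = +1 → QR.
(102/163) = -1 → non-residue.
(151/163) = +1 → QR.
Total quadratic residues among the 4: 3.

3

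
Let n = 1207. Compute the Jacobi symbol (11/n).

1

Reciprocity: 11 ≡ 3 and 1207 ≡ 3 (mod 4), so (11/1207) = −(1207/11).
Reduce top mod 11: now compute (8/11).
Pull out 2^3: since 11 ≡ 3 (mod 8), (2/11) = -1, so (2/11)^3 = -1.
Reached (1/11) = 1. Collecting the sign flips along the way, the symbol is +1.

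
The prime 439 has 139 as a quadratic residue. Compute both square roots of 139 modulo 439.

82, 357

Since 439 ≡ 3 (mod 4), a square root of 139 is 139^((439+1)/4) = 139^110 mod 439.
Repeated squaring: 139^2≡5, 139^4≡25, 139^8≡186, 139^16≡354, 139^32≡201, 139^64≡13 (mod 439).
139^110 = 139^(64+32+8+4+2) ≡ 357 (mod 439).
Check: 357² = 127449 ≡ 139 (mod 439). The two roots are 82 and 357.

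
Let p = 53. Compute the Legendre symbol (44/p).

Pull out 2^2: since 53 ≡ 5 (mod 8), (2/53) = -1, so (2/53)^2 = +1.
Reciprocity: 11 ≡ 3 and 53 ≡ 1 (mod 4), so (11/53) = +(53/11).
Reduce top mod 11: now compute (9/11).
Reciprocity: 9 ≡ 1 and 11 ≡ 3 (mod 4), so (9/11) = +(11/9).
Reduce top mod 9: now compute (2/9).
Pull out 2: since 9 ≡ 1 (mod 8), (2/9) = +1.
Reached (1/9) = 1. Collecting the sign flips along the way, the symbol is +1.

1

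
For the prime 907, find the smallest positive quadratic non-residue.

2

(2/907) = −1, so 2 is the smallest positive non-residue mod 907.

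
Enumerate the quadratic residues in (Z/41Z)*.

Square k = 1,…,20 (k and 41−k give the same square):
1²=1, 2²=4, 3²=9, 4²=16, 5²=25, 6²=36, 7²≡8, 8²≡23, 9²≡40, 10²≡18, 11²≡39, 12²≡21, 13²≡5, 14²≡32, 15²≡20, 16²≡10, 17²≡2, 18²≡37, 19²≡33, 20²≡31 (mod 41).
So the quadratic residues mod 41 are {1, 2, 4, 5, 8, 9, 10, 16, 18, 20, 21, 23, 25, 31, 32, 33, 36, 37, 39, 40}.

1, 2, 4, 5, 8, 9, 10, 16, 18, 20, 21, 23, 25, 31, 32, 33, 36, 37, 39, 40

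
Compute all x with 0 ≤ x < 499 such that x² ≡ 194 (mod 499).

72, 427

Since 499 ≡ 3 (mod 4), a square root of 194 is 194^((499+1)/4) = 194^125 mod 499.
Repeated squaring: 194^2≡211, 194^4≡110, 194^8≡124, 194^16≡406, 194^32≡166, 194^64≡111 (mod 499).
194^125 = 194^(64+32+16+8+4+1) ≡ 427 (mod 499).
Check: 427² = 182329 ≡ 194 (mod 499). The two roots are 72 and 427.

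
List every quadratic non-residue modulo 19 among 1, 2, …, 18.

2 3 8 10 12 13 14 15 18

Square k = 1,…,9 (k and 19−k give the same square):
1²=1, 2²=4, 3²=9, 4²=16, 5²≡6, 6²≡17, 7²≡11, 8²≡7, 9²≡5 (mod 19).
The residues are {1, 4, 5, 6, 7, 9, 11, 16, 17}; the non-residues are the remaining 9 nonzero classes.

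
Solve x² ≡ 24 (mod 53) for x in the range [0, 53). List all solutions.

17, 36

53 ≡ 1 (mod 4), so we find a root by search.
Trying successive values, 17² = 289 ≡ 24 (mod 53). The other root is 53 − 17 = 36.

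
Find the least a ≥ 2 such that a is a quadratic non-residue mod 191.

7

(2/191) = +1, so 2 is a residue.
(3/191) = +1, so 3 is a residue.
(4/191) = +1, so 4 is a residue.
(5/191) = +1, so 5 is a residue.
(6/191) = +1, so 6 is a residue.
(7/191) = −1, so 7 is the smallest positive non-residue mod 191.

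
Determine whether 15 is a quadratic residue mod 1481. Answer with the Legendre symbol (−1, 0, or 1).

-1

Reciprocity: 15 ≡ 3 and 1481 ≡ 1 (mod 4), so (15/1481) = +(1481/15).
Reduce top mod 15: now compute (11/15).
Reciprocity: 11 ≡ 3 and 15 ≡ 3 (mod 4), so (11/15) = −(15/11).
Reduce top mod 11: now compute (4/11).
Pull out 2^2: since 11 ≡ 3 (mod 8), (2/11) = -1, so (2/11)^2 = +1.
Reached (1/11) = 1. Collecting the sign flips along the way, the symbol is -1.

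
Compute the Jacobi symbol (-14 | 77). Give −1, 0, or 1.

0

First reduce: -14 ≡ 63 (mod 77).
Reciprocity: 63 ≡ 3 and 77 ≡ 1 (mod 4), so (63/77) = +(77/63).
Reduce top mod 63: now compute (14/63).
Pull out 2: since 63 ≡ 7 (mod 8), (2/63) = +1.
Reciprocity: 7 ≡ 3 and 63 ≡ 3 (mod 4), so (7/63) = −(63/7).
Reduce top mod 7: now compute (0/7).
Top reduces to 0: gcd > 1, so the symbol is 0.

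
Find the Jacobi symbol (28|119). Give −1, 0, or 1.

Pull out 2^2: since 119 ≡ 7 (mod 8), (2/119) = +1, so (2/119)^2 = +1.
Reciprocity: 7 ≡ 3 and 119 ≡ 3 (mod 4), so (7/119) = −(119/7).
Reduce top mod 7: now compute (0/7).
Top reduces to 0: gcd > 1, so the symbol is 0.

0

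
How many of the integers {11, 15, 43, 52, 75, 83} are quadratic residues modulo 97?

(11/97) = +1 → QR.
(15/97) = -1 → non-residue.
(43/97) = +1 → QR.
(52/97) = -1 → non-residue.
(75/97) = +1 → QR.
(83/97) = -1 → non-residue.
Total quadratic residues among the 6: 3.

3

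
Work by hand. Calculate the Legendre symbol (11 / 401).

1

Reciprocity: 11 ≡ 3 and 401 ≡ 1 (mod 4), so (11/401) = +(401/11).
Reduce top mod 11: now compute (5/11).
Reciprocity: 5 ≡ 1 and 11 ≡ 3 (mod 4), so (5/11) = +(11/5).
Reduce top mod 5: now compute (1/5).
Reached (1/5) = 1. Collecting the sign flips along the way, the symbol is +1.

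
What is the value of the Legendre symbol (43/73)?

Euler's criterion: (43/73) ≡ 43^36 (mod 73).
43^2 ≡ 24 (mod 73)
43^4 ≡ 65 (mod 73)
43^8 ≡ 64 (mod 73)
43^16 ≡ 8 (mod 73)
43^32 ≡ 64 (mod 73)
43^36 = 43^(32+4) ≡ 72 (mod 73).
Result is 72 ≡ −1, so (43/73) = −1.

-1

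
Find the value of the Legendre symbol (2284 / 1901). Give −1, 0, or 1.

-1

First reduce: 2284 ≡ 383 (mod 1901).
Reciprocity: 383 ≡ 3 and 1901 ≡ 1 (mod 4), so (383/1901) = +(1901/383).
Reduce top mod 383: now compute (369/383).
Reciprocity: 369 ≡ 1 and 383 ≡ 3 (mod 4), so (369/383) = +(383/369).
Reduce top mod 369: now compute (14/369).
Pull out 2: since 369 ≡ 1 (mod 8), (2/369) = +1.
Reciprocity: 7 ≡ 3 and 369 ≡ 1 (mod 4), so (7/369) = +(369/7).
Reduce top mod 7: now compute (5/7).
Reciprocity: 5 ≡ 1 and 7 ≡ 3 (mod 4), so (5/7) = +(7/5).
Reduce top mod 5: now compute (2/5).
Pull out 2: since 5 ≡ 5 (mod 8), (2/5) = -1.
Reached (1/5) = 1. Collecting the sign flips along the way, the symbol is -1.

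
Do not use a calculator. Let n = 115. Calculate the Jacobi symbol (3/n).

-1

Reciprocity: 3 ≡ 3 and 115 ≡ 3 (mod 4), so (3/115) = −(115/3).
Reduce top mod 3: now compute (1/3).
Reached (1/3) = 1. Collecting the sign flips along the way, the symbol is -1.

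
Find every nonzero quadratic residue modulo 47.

1, 2, 3, 4, 6, 7, 8, 9, 12, 14, 16, 17, 18, 21, 24, 25, 27, 28, 32, 34, 36, 37, 42

Square k = 1,…,23 (k and 47−k give the same square):
1²=1, 2²=4, 3²=9, 4²=16, 5²=25, 6²=36, 7²≡2, 8²≡17, 9²≡34, 10²≡6, 11²≡27, 12²≡3, 13²≡28, 14²≡8, 15²≡37, 16²≡21, 17²≡7, 18²≡42, 19²≡32, 20²≡24, 21²≡18, 22²≡14, 23²≡12 (mod 47).
So the quadratic residues mod 47 are {1, 2, 3, 4, 6, 7, 8, 9, 12, 14, 16, 17, 18, 21, 24, 25, 27, 28, 32, 34, 36, 37, 42}.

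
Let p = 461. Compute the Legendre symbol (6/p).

1

Euler's criterion: (6/461) ≡ 6^230 (mod 461).
6^2 ≡ 36 (mod 461)
6^4 ≡ 374 (mod 461)
6^8 ≡ 193 (mod 461)
6^16 ≡ 369 (mod 461)
6^32 ≡ 166 (mod 461)
6^64 ≡ 357 (mod 461)
6^128 ≡ 213 (mod 461)
6^230 = 6^(128+64+32+4+2) ≡ 1 (mod 461).
Result is 1, so (6/461) = 1.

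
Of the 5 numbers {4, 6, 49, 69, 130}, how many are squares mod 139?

4

(4/139) = +1 → QR.
(6/139) = +1 → QR.
(49/139) = +1 → QR.
(69/139) = +1 → QR.
(130/139) = -1 → non-residue.
Total quadratic residues among the 5: 4.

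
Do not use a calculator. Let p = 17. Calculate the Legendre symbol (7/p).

-1

Euler's criterion: (7/17) ≡ 7^8 (mod 17).
7^2 ≡ 15 (mod 17)
7^4 ≡ 4 (mod 17)
7^8 ≡ 16 (mod 17)
7^8 = 7^(8) ≡ 16 (mod 17).
Result is 16 ≡ −1, so (7/17) = −1.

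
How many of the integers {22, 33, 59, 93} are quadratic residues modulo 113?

1

(22/113) = +1 → QR.
(33/113) = -1 → non-residue.
(59/113) = -1 → non-residue.
(93/113) = -1 → non-residue.
Total quadratic residues among the 4: 1.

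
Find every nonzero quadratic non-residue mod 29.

Square k = 1,…,14 (k and 29−k give the same square):
1²=1, 2²=4, 3²=9, 4²=16, 5²=25, 6²≡7, 7²≡20, 8²≡6, 9²≡23, 10²≡13, 11²≡5, 12²≡28, 13²≡24, 14²≡22 (mod 29).
The residues are {1, 4, 5, 6, 7, 9, 13, 16, 20, 22, 23, 24, 25, 28}; the non-residues are the remaining 14 nonzero classes.

2,3,8,10,11,12,14,15,17,18,19,21,26,27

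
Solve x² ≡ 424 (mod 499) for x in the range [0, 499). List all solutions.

Since 499 ≡ 3 (mod 4), a square root of 424 is 424^((499+1)/4) = 424^125 mod 499.
Repeated squaring: 424^2≡136, 424^4≡33, 424^8≡91, 424^16≡297, 424^32≡385, 424^64≡22 (mod 499).
424^125 = 424^(64+32+16+8+4+1) ≡ 397 (mod 499).
Check: 397² = 157609 ≡ 424 (mod 499). The two roots are 102 and 397.

102, 397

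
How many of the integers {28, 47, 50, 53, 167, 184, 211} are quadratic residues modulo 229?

(28/229) = -1 → non-residue.
(47/229) = -1 → non-residue.
(50/229) = -1 → non-residue.
(53/229) = +1 → QR.
(167/229) = +1 → QR.
(184/229) = +1 → QR.
(211/229) = -1 → non-residue.
Total quadratic residues among the 7: 3.

3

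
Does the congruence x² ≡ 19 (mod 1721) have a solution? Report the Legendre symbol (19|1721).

1

Reciprocity: 19 ≡ 3 and 1721 ≡ 1 (mod 4), so (19/1721) = +(1721/19).
Reduce top mod 19: now compute (11/19).
Reciprocity: 11 ≡ 3 and 19 ≡ 3 (mod 4), so (11/19) = −(19/11).
Reduce top mod 11: now compute (8/11).
Pull out 2^3: since 11 ≡ 3 (mod 8), (2/11) = -1, so (2/11)^3 = -1.
Reached (1/11) = 1. Collecting the sign flips along the way, the symbol is +1.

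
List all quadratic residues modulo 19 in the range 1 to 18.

1,4,5,6,7,9,11,16,17

Square k = 1,…,9 (k and 19−k give the same square):
1²=1, 2²=4, 3²=9, 4²=16, 5²≡6, 6²≡17, 7²≡11, 8²≡7, 9²≡5 (mod 19).
So the quadratic residues mod 19 are {1, 4, 5, 6, 7, 9, 11, 16, 17}.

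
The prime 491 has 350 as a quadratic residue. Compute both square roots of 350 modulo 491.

Since 491 ≡ 3 (mod 4), a square root of 350 is 350^((491+1)/4) = 350^123 mod 491.
Repeated squaring: 350^2≡241, 350^4≡143, 350^8≡318, 350^16≡469, 350^32≡484, 350^64≡49 (mod 491).
350^123 = 350^(64+32+16+8+2+1) ≡ 462 (mod 491).
Check: 462² = 213444 ≡ 350 (mod 491). The two roots are 29 and 462.

29, 462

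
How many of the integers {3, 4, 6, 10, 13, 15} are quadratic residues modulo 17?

3

(3/17) = -1 → non-residue.
(4/17) = +1 → QR.
(6/17) = -1 → non-residue.
(10/17) = -1 → non-residue.
(13/17) = +1 → QR.
(15/17) = +1 → QR.
Total quadratic residues among the 6: 3.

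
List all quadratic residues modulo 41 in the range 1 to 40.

1,2,4,5,8,9,10,16,18,20,21,23,25,31,32,33,36,37,39,40

Square k = 1,…,20 (k and 41−k give the same square):
1²=1, 2²=4, 3²=9, 4²=16, 5²=25, 6²=36, 7²≡8, 8²≡23, 9²≡40, 10²≡18, 11²≡39, 12²≡21, 13²≡5, 14²≡32, 15²≡20, 16²≡10, 17²≡2, 18²≡37, 19²≡33, 20²≡31 (mod 41).
So the quadratic residues mod 41 are {1, 2, 4, 5, 8, 9, 10, 16, 18, 20, 21, 23, 25, 31, 32, 33, 36, 37, 39, 40}.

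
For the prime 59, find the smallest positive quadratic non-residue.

(2/59) = −1, so 2 is the smallest positive non-residue mod 59.

2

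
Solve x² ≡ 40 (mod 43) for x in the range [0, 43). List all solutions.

Since 43 ≡ 3 (mod 4), a square root of 40 is 40^((43+1)/4) = 40^11 mod 43.
Repeated squaring: 40^2≡9, 40^4≡38, 40^8≡25 (mod 43).
40^11 = 40^(8+2+1) ≡ 13 (mod 43).
Check: 13² = 169 ≡ 40 (mod 43). The two roots are 13 and 30.

13, 30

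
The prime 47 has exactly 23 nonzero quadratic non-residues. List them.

Square k = 1,…,23 (k and 47−k give the same square):
1²=1, 2²=4, 3²=9, 4²=16, 5²=25, 6²=36, 7²≡2, 8²≡17, 9²≡34, 10²≡6, 11²≡27, 12²≡3, 13²≡28, 14²≡8, 15²≡37, 16²≡21, 17²≡7, 18²≡42, 19²≡32, 20²≡24, 21²≡18, 22²≡14, 23²≡12 (mod 47).
The residues are {1, 2, 3, 4, 6, 7, 8, 9, 12, 14, 16, 17, 18, 21, 24, 25, 27, 28, 32, 34, 36, 37, 42}; the non-residues are the remaining 23 nonzero classes.

5 10 11 13 15 19 20 22 23 26 29 30 31 33 35 38 39 40 41 43 44 45 46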